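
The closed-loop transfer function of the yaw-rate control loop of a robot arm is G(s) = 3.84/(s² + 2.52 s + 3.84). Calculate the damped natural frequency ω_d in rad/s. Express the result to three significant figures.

Comparing the denominator to s² + 2ζω_n s + ω_n²: ω_n = √3.84 = 1.96 rad/s, and 2ζω_n = 2.52 so ζ = 2.52/(2·1.96) = 0.643.
ω_d = 1.96·√(1 − 0.643²) = 1.50 rad/s.

ω_d ≈ 1.50 rad/s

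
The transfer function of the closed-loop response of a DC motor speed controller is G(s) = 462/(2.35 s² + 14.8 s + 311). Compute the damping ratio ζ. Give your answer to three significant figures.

Dividing through by 2.35: denominator becomes s² + 6.298 s + 132.3.
So ω_n = √132.3 = 11.5 rad/s and ζ = 6.298/(2·11.5) = 0.274.

ζ ≈ 0.274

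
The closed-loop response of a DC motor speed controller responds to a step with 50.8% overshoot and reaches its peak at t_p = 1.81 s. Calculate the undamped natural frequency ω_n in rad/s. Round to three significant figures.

From the overshoot, ζ = −ln(OS)/√(π²+ln²(OS)) = 0.211.
t_p = π/ω_d ⇒ ω_d = 1.74 rad/s; then ω_n = ω_d/√(1−ζ²) = 1.78 rad/s.

ω_n ≈ 1.78 rad/s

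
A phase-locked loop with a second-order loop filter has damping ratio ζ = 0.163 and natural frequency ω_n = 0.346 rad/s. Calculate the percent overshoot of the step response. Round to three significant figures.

For an underdamped second-order system, %OS = 100·exp(−πζ/√(1−ζ²)).
πζ/√(1−ζ²) = π·0.163/√(1−0.0266) = 0.5190, so %OS = 100·e^(−0.5190) = 59.5%.

%OS ≈ 59.5%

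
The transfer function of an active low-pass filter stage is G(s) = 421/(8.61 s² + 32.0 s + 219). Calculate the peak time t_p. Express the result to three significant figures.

t_p ≈ 0.670 s

Dividing through by 8.61: denominator becomes s² + 3.717 s + 25.44.
So ω_n = √25.44 = 5.04 rad/s and ζ = 3.717/(2·5.04) = 0.368.
ω_d = 5.04·√(1 − 0.368²) = 4.69 rad/s. t_p = π/ω_d = 0.670 s.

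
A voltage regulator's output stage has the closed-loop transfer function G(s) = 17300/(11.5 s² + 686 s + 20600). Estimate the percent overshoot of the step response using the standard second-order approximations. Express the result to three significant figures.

%OS ≈ 4.41%

Dividing through by 11.5: denominator becomes s² + 59.65 s + 1791.
So ω_n = √1791 = 42.3 rad/s and ζ = 59.65/(2·42.3) = 0.705.
%OS = 100 e^{−πζ/√(1−ζ²)} with ζ = 0.705 gives 4.41%.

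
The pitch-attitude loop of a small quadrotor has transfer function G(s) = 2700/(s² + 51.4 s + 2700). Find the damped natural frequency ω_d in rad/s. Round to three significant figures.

ω_d ≈ 45.2 rad/s

Matching coefficients with s² + 2ζω_n s + ω_n² gives ω_n² = 2700 ⇒ ω_n = 52.0 rad/s, and ζ = 51.4/(2ω_n) = 0.495.
The damped frequency ω_d = ω_n√(1−ζ²) = 45.2 rad/s.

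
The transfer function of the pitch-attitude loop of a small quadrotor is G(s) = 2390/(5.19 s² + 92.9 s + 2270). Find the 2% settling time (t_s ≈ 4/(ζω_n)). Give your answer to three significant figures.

Dividing through by 5.19: denominator becomes s² + 17.90 s + 437.4.
So ω_n = √437.4 = 20.9 rad/s and ζ = 17.90/(2·20.9) = 0.428.
t_s ≈ 4/(ζω_n) = 0.447 s.

t_s ≈ 0.447 s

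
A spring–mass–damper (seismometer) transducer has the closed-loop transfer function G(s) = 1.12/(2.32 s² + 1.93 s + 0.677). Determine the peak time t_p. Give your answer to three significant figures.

Dividing through by 2.32: denominator becomes s² + 0.8319 s + 0.2918.
So ω_n = √0.2918 = 0.540 rad/s and ζ = 0.8319/(2·0.540) = 0.770.
The damped frequency ω_d = ω_n√(1−ζ²) = 0.345 rad/s. t_p = π/ω_d = 9.11 s.

t_p ≈ 9.11 s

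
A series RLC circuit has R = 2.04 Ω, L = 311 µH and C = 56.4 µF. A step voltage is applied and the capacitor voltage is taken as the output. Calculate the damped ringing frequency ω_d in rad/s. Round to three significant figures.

For a series RLC circuit (capacitor voltage as output), ω_n = 1/√(LC) = 1/√(311 µH · 56.4 µF) = 7550 rad/s.
ζ = (R/2)·√(C/L) = (2.04/2)·√(56.4 µF/311 µH) = 0.434.
ω_d = ω_n√(1−ζ²) = 6800 rad/s.

ω_d ≈ 6800 rad/s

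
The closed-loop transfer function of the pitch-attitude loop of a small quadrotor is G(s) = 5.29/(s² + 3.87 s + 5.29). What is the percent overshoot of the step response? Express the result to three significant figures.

ω_n = √5.29 = 2.30 rad/s; ζ = 3.87/(2·2.30) = 0.841.
Overshoot: exp(−π·0.841/√(1−0.841²)) = 0.00753, i.e. 0.753%.

%OS ≈ 0.753%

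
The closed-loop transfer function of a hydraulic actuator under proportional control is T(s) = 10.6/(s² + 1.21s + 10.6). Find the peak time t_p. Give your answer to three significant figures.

t_p ≈ 0.982 s

Comparing the denominator to s² + 2ζω_n s + ω_n²: ω_n = √10.6 = 3.26 rad/s, and 2ζω_n = 1.21 so ζ = 1.21/(2·3.26) = 0.186.
ω_d = 3.26·√(1 − 0.186²) = 3.20 rad/s. Then t_p = π/ω_d = 0.982 s.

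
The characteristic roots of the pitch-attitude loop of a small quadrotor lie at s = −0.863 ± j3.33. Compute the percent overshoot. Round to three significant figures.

With σ = 0.863, ω_d = 3.33: ω_n = √(σ²+ω_d²) = 3.44 rad/s, ζ = σ/ω_n = 0.251.
%OS = 100·exp(−πζ/√(1−ζ²)) = 44.3%.

%OS ≈ 44.3%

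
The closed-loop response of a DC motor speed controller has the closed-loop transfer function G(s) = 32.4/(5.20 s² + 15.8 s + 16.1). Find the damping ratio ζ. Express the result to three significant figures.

ζ ≈ 0.863

Dividing through by 5.20: denominator becomes s² + 3.038 s + 3.096.
So ω_n = √3.096 = 1.76 rad/s and ζ = 3.038/(2·1.76) = 0.863.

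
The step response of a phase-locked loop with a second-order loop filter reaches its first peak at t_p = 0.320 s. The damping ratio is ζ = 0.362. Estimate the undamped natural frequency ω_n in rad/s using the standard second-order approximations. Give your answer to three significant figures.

ω_n ≈ 10.5 rad/s

Peak time t_p = π/ω_d, so ω_d = π/t_p = π/0.320 = 9.82 rad/s.
ω_n = ω_d/√(1−ζ²) = 9.82/√0.869 = 10.5 rad/s.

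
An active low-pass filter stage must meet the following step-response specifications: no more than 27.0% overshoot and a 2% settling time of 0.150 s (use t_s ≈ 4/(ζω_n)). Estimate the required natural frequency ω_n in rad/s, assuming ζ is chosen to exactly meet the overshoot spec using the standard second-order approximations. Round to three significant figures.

From %OS = 100·exp(−πζ/√(1−ζ²)), invert to get ζ = −ln(OS)/√(π² + ln²(OS)) with OS = 0.270.
−ln 0.270 = 1.309, so ζ = 1.309/√(π² + 1.714) = 0.385.
Then ω_n = 4/(ζ t_s) = 4/(0.385 × 0.150) = 69.3 rad/s.

ω_n ≈ 69.3 rad/s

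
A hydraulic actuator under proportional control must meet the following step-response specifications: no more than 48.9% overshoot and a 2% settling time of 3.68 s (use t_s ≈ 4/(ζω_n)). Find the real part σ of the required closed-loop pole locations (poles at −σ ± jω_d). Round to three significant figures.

The settling-time spec alone fixes σ = ζω_n = 4/t_s = 4/3.68 = 1.09.
(Overshoot then fixes ζ = 0.222 and hence ω_d = σ·√(1−ζ²)/ζ = 4.77 rad/s.)

σ ≈ 1.09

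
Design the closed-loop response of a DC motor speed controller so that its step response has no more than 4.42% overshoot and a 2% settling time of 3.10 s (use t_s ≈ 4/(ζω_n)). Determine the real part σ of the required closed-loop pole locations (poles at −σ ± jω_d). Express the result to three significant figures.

The settling-time spec alone fixes σ = ζω_n = 4/t_s = 4/3.10 = 1.29.
(Overshoot then fixes ζ = 0.705 and hence ω_d = σ·√(1−ζ²)/ζ = 1.30 rad/s.)

σ ≈ 1.29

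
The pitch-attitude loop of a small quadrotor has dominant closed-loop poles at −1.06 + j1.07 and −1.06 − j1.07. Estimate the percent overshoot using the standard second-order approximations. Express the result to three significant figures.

|pole| = ω_n = √(1.06² + 1.07²) = 1.51 rad/s; ζ = cos θ = σ/ω_n = 0.704.
Overshoot: exp(−π·0.704/√(1−0.704²)) = 0.0445, i.e. 4.45%.

%OS ≈ 4.45%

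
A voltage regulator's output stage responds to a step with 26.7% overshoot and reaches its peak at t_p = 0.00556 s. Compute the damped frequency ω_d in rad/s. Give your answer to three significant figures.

ω_d ≈ 565 rad/s

t_p = π/ω_d, so ω_d = π/0.00556 = 565 rad/s.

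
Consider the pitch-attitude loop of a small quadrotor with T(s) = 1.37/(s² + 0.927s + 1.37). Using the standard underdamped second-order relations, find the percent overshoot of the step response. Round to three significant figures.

%OS ≈ 25.8%

ω_n = √1.37 = 1.17 rad/s; ζ = 0.927/(2·1.17) = 0.396.
%OS = 100 e^{−πζ/√(1−ζ²)} with ζ = 0.396 gives 25.8%.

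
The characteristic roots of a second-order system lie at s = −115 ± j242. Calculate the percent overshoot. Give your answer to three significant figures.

%OS ≈ 22.5%

With σ = 115, ω_d = 242: ω_n = √(σ²+ω_d²) = 268 rad/s, ζ = σ/ω_n = 0.429.
Overshoot: exp(−π·0.429/√(1−0.429²)) = 0.225, i.e. 22.5%.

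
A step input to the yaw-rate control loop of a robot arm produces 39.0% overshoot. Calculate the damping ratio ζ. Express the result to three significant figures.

ζ = −ln(OS)/√(π² + (ln OS)²). With OS = 0.390, ln OS = −0.9416 and ζ = 0.9416/3.280 = 0.287.

ζ ≈ 0.287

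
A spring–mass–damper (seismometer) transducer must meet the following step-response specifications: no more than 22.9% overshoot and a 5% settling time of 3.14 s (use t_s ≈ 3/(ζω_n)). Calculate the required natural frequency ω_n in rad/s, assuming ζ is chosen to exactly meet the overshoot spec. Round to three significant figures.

Inverting the overshoot relation: ζ = |ln 0.229|/√(π² + ln²0.229) = 0.425.
Then ω_n = 3/(ζ t_s) = 3/(0.425 × 3.14) = 2.25 rad/s.

ω_n ≈ 2.25 rad/s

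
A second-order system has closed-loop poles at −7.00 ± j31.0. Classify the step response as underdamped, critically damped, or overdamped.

underdamped

Since the poles form a complex-conjugate pair with nonzero imaginary part, the response is underdamped.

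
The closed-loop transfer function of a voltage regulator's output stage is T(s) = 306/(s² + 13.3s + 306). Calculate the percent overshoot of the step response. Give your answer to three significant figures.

Comparing the denominator to s² + 2ζω_n s + ω_n²: ω_n = √306 = 17.5 rad/s, and 2ζω_n = 13.3 so ζ = 13.3/(2·17.5) = 0.380.
Overshoot: exp(−π·0.380/√(1−0.380²)) = 0.275, i.e. 27.5%.

%OS ≈ 27.5%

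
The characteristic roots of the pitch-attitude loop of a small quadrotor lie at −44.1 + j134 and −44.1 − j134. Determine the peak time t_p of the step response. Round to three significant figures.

t_p = π/ω_d with ω_d = 134 (the imaginary part), so t_p = 0.0234 s.

t_p ≈ 0.0234 s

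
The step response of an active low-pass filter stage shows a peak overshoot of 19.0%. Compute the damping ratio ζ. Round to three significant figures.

ζ = −ln(OS)/√(π² + (ln OS)²). With OS = 0.190, ln OS = −1.661 and ζ = 1.661/3.554 = 0.467.

ζ ≈ 0.467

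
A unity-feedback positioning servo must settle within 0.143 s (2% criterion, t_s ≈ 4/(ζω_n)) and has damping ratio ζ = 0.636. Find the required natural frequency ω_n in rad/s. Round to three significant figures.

Rearranging t_s ≈ 4/(ζω_n) gives ω_n = 4/(ζ·t_s) = 4/(0.636 × 0.143) = 44.0 rad/s.

ω_n ≈ 44.0 rad/s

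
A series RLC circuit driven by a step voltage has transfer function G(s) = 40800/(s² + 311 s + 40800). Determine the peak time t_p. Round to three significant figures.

ω_n = √40800 = 202 rad/s; ζ = 311/(2·202) = 0.770.
The damped frequency ω_d = ω_n√(1−ζ²) = 129 rad/s. Then t_p = π/ω_d = 0.0244 s.

t_p ≈ 0.0244 s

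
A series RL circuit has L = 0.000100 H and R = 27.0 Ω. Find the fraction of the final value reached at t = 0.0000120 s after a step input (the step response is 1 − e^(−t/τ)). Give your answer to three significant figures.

τ = L/R = 0.000100/27.0 = 0.00000370 s.
y(t)/y_∞ = 1 − e^(−t/τ) = 1 − e^(−0.0000120/0.00000370) = 1 − e^(−3.24) = 0.961.

y/y_∞ ≈ 0.961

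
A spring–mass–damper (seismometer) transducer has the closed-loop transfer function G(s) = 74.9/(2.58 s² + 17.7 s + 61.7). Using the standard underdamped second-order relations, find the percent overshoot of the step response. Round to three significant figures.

%OS ≈ 4.54%

Dividing through by 2.58: denominator becomes s² + 6.860 s + 23.91.
So ω_n = √23.91 = 4.89 rad/s and ζ = 6.860/(2·4.89) = 0.701.
%OS = 100·exp(−πζ/√(1−ζ²)) = 4.54%.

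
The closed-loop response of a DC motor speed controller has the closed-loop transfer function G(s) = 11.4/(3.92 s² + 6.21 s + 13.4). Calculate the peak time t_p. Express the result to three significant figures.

t_p ≈ 1.88 s

Dividing through by 3.92: denominator becomes s² + 1.584 s + 3.418.
So ω_n = √3.418 = 1.85 rad/s and ζ = 1.584/(2·1.85) = 0.428.
ω_d = 1.85·√(1 − 0.428²) = 1.67 rad/s. t_p = π/ω_d = 1.88 s.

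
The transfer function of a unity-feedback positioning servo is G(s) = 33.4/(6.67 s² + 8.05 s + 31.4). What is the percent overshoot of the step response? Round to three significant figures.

Dividing through by 6.67: denominator becomes s² + 1.207 s + 4.708.
So ω_n = √4.708 = 2.17 rad/s and ζ = 1.207/(2·2.17) = 0.278.
%OS = 100 e^{−πζ/√(1−ζ²)} with ζ = 0.278 gives 40.3%.

%OS ≈ 40.3%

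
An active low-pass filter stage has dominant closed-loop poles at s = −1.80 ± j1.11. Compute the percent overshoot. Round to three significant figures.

|pole| = ω_n = √(1.80² + 1.11²) = 2.11 rad/s; ζ = cos θ = σ/ω_n = 0.851.
%OS = 100·exp(−πζ/√(1−ζ²)) = 0.613%.

%OS ≈ 0.613%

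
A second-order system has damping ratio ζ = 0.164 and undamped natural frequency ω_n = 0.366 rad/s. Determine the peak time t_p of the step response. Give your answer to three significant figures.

The damped frequency is ω_d = ω_n√(1−ζ²) = 0.366·√(1−0.0269) = 0.361 rad/s.
Peak time t_p = π/ω_d = π/0.361 = 8.70 s.

t_p ≈ 8.70 s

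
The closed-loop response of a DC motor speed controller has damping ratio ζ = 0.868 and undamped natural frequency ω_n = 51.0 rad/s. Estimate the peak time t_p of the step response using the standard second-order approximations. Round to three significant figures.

The damped frequency is ω_d = ω_n√(1−ζ²) = 51.0·√(1−0.753) = 25.3 rad/s.
Peak time t_p = π/ω_d = π/25.3 = 0.124 s.

t_p ≈ 0.124 s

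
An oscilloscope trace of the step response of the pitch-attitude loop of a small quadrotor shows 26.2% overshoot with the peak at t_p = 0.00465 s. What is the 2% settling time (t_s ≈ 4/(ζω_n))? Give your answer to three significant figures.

t_s ≈ 0.0139 s

ζ from %OS: ζ = |ln 0.262|/√(π²+ln²0.262) = 0.392.
t_p = π/ω_d ⇒ ω_d = 676 rad/s; then ω_n = ω_d/√(1−ζ²) = 734 rad/s.
t_s ≈ 4/(ζω_n) = 4/(0.392·734) = 0.0139 s.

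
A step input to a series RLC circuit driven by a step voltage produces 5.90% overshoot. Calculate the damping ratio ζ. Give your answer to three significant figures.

From %OS = 100·exp(−πζ/√(1−ζ²)), invert to get ζ = −ln(OS)/√(π² + ln²(OS)) with OS = 0.0590.
−ln 0.0590 = 2.830, so ζ = 2.830/√(π² + 8.010) = 0.669.

ζ ≈ 0.669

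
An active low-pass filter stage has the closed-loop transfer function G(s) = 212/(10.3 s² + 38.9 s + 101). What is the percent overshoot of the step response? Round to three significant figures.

%OS ≈ 9.30%

Dividing through by 10.3: denominator becomes s² + 3.777 s + 9.806.
So ω_n = √9.806 = 3.13 rad/s and ζ = 3.777/(2·3.13) = 0.603.
%OS = 100·exp(−πζ/√(1−ζ²)) = 9.30%.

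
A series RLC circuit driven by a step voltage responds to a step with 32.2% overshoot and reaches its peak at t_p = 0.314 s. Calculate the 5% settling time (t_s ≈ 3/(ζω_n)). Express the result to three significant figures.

ζ from %OS: ζ = |ln 0.322|/√(π²+ln²0.322) = 0.339.
t_p = π/ω_d ⇒ ω_d = 10.0 rad/s; then ω_n = ω_d/√(1−ζ²) = 10.6 rad/s.
t_s ≈ 3/(ζω_n) = 3/(0.339·10.6) = 0.831 s.

t_s ≈ 0.831 s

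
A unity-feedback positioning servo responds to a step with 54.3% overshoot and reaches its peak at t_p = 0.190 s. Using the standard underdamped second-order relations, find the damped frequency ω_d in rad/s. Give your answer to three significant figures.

ω_d ≈ 16.5 rad/s

t_p = π/ω_d, so ω_d = π/0.190 = 16.5 rad/s.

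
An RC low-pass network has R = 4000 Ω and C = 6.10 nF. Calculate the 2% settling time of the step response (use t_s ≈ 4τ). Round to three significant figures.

t_s ≈ 0.0000976 s

τ = RC = 4000 × 6.10 nF = 0.0000244 s.
t_s ≈ 4τ = 0.0000976 s.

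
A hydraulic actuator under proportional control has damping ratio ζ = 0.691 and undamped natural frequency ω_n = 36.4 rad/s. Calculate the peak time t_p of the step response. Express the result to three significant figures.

t_p ≈ 0.119 s

The damped frequency is ω_d = ω_n√(1−ζ²) = 36.4·√(1−0.477) = 26.3 rad/s.
Peak time t_p = π/ω_d = π/26.3 = 0.119 s.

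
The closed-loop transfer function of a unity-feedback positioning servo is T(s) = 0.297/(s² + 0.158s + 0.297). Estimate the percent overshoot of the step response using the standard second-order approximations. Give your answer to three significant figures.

%OS ≈ 63.1%

Matching coefficients with s² + 2ζω_n s + ω_n² gives ω_n² = 0.297 ⇒ ω_n = 0.545 rad/s, and ζ = 0.158/(2ω_n) = 0.145.
Overshoot: exp(−π·0.145/√(1−0.145²)) = 0.631, i.e. 63.1%.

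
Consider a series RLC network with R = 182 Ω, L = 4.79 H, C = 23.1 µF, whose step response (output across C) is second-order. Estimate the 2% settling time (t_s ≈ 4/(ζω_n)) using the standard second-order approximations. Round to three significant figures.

t_s ≈ 0.211 s

For a series RLC circuit (capacitor voltage as output), ω_n = 1/√(LC) = 1/√(4.79 H · 23.1 µF) = 95.1 rad/s.
ζ = (R/2)·√(C/L) = (182/2)·√(23.1 µF/4.79 H) = 0.200.
t_s ≈ 4/(ζω_n) = 0.211 s.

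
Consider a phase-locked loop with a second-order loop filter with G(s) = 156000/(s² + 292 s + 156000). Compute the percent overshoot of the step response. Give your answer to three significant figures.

Comparing the denominator to s² + 2ζω_n s + ω_n²: ω_n = √156000 = 395 rad/s, and 2ζω_n = 292 so ζ = 292/(2·395) = 0.370.
Overshoot: exp(−π·0.370/√(1−0.370²)) = 0.287, i.e. 28.7%.

%OS ≈ 28.7%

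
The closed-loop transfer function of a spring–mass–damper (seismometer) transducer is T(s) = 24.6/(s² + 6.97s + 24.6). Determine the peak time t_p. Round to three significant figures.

Comparing the denominator to s² + 2ζω_n s + ω_n²: ω_n = √24.6 = 4.96 rad/s, and 2ζω_n = 6.97 so ζ = 6.97/(2·4.96) = 0.703.
The damped frequency ω_d = ω_n√(1−ζ²) = 3.53 rad/s. Then t_p = π/ω_d = 0.890 s.

t_p ≈ 0.890 s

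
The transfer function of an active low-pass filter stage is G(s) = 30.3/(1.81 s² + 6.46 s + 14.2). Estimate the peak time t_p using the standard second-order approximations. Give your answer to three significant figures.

Dividing through by 1.81: denominator becomes s² + 3.569 s + 7.845.
So ω_n = √7.845 = 2.80 rad/s and ζ = 3.569/(2·2.80) = 0.637.
ω_d = 2.80·√(1 − 0.637²) = 2.16 rad/s. t_p = π/ω_d = 1.46 s.

t_p ≈ 1.46 s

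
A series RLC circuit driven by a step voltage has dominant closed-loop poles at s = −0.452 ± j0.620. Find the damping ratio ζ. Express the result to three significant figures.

With σ = 0.452, ω_d = 0.620: ω_n = √(σ²+ω_d²) = 0.767 rad/s, ζ = σ/ω_n = 0.589.

ζ ≈ 0.589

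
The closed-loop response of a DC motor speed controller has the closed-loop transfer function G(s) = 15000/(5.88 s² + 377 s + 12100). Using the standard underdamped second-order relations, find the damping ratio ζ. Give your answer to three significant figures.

ζ ≈ 0.707

Dividing through by 5.88: denominator becomes s² + 64.12 s + 2058.
So ω_n = √2058 = 45.4 rad/s and ζ = 64.12/(2·45.4) = 0.707.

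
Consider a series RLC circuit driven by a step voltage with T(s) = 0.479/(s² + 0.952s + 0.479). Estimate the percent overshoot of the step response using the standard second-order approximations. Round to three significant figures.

%OS ≈ 5.10%

ω_n = √0.479 = 0.692 rad/s; ζ = 0.952/(2·0.692) = 0.688.
Overshoot: exp(−π·0.688/√(1−0.688²)) = 0.0510, i.e. 5.10%.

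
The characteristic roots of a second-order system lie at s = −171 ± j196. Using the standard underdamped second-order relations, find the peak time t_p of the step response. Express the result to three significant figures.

t_p = π/ω_d with ω_d = 196 (the imaginary part), so t_p = 0.0160 s.

t_p ≈ 0.0160 s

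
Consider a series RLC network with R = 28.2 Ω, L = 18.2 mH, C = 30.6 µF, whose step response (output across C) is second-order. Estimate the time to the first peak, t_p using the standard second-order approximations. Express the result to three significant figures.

t_p ≈ 0.00287 s

For a series RLC circuit (capacitor voltage as output), ω_n = 1/√(LC) = 1/√(18.2 mH · 30.6 µF) = 1340 rad/s.
ζ = (R/2)·√(C/L) = (28.2/2)·√(30.6 µF/18.2 mH) = 0.578.
ω_d = 1340·√(1 − 0.578²) = 1090 rad/s. t_p = π/ω_d = 0.00287 s.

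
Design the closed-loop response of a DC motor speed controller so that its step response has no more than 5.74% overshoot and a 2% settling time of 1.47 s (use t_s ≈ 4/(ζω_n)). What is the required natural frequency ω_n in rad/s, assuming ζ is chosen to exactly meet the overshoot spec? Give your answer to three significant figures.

ω_n ≈ 4.04 rad/s

ζ = −ln(OS)/√(π² + (ln OS)²). With OS = 0.0574, ln OS = −2.858 and ζ = 2.858/4.247 = 0.673.
Then ω_n = 4/(ζ t_s) = 4/(0.673 × 1.47) = 4.04 rad/s.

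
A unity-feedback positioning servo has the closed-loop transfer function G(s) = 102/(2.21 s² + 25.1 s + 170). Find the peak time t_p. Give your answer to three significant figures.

t_p ≈ 0.470 s

Dividing through by 2.21: denominator becomes s² + 11.36 s + 76.92.
So ω_n = √76.92 = 8.77 rad/s and ζ = 11.36/(2·8.77) = 0.647.
The damped frequency ω_d = ω_n√(1−ζ²) = 6.68 rad/s. t_p = π/ω_d = 0.470 s.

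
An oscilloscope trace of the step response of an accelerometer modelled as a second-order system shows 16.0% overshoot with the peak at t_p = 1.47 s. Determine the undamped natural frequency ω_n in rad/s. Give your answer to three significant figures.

ω_n ≈ 2.47 rad/s

From the overshoot, ζ = −ln(OS)/√(π²+ln²(OS)) = 0.504.
From t_p = π/ω_d, ω_d = π/1.47 = 2.14 rad/s, so ω_n = ω_d/√(1−ζ²) = 2.47 rad/s.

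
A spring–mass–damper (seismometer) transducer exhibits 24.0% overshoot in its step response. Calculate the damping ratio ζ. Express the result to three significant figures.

ζ ≈ 0.414

From %OS = 100·exp(−πζ/√(1−ζ²)), invert to get ζ = −ln(OS)/√(π² + ln²(OS)) with OS = 0.240.
−ln 0.240 = 1.427, so ζ = 1.427/√(π² + 2.037) = 0.414.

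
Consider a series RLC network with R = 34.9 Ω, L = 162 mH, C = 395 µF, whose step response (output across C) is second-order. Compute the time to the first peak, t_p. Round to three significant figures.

t_p ≈ 0.0495 s

For a series RLC circuit (capacitor voltage as output), ω_n = 1/√(LC) = 1/√(162 mH · 395 µF) = 125 rad/s.
ζ = (R/2)·√(C/L) = (34.9/2)·√(395 µF/162 mH) = 0.862.
ω_d = 125·√(1 − 0.862²) = 63.4 rad/s. t_p = π/ω_d = 0.0495 s.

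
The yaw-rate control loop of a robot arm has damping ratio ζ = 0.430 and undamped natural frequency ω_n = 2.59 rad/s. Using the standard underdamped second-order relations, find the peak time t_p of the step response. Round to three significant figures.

The damped frequency is ω_d = ω_n√(1−ζ²) = 2.59·√(1−0.185) = 2.34 rad/s.
Peak time t_p = π/ω_d = π/2.34 = 1.34 s.

t_p ≈ 1.34 s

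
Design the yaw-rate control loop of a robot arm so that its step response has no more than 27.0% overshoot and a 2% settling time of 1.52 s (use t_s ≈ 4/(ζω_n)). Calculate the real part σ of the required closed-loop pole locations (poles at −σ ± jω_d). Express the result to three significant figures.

σ ≈ 2.63

The settling-time spec alone fixes σ = ζω_n = 4/t_s = 4/1.52 = 2.63.
(Overshoot then fixes ζ = 0.385 and hence ω_d = σ·√(1−ζ²)/ζ = 6.31 rad/s.)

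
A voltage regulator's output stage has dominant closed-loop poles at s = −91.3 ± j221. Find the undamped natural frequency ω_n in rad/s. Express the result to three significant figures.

ω_n ≈ 239 rad/s

With σ = 91.3, ω_d = 221: ω_n = √(σ²+ω_d²) = 239 rad/s, ζ = σ/ω_n = 0.382.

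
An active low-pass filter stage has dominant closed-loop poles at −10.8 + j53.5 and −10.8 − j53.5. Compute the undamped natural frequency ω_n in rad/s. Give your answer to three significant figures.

ω_n ≈ 54.6 rad/s

|pole| = ω_n = √(10.8² + 53.5²) = 54.6 rad/s; ζ = cos θ = σ/ω_n = 0.198.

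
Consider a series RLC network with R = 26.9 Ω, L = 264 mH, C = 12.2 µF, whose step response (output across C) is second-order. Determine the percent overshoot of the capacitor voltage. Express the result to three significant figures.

For a series RLC circuit (capacitor voltage as output), ω_n = 1/√(LC) = 1/√(264 mH · 12.2 µF) = 557 rad/s.
ζ = (R/2)·√(C/L) = (26.9/2)·√(12.2 µF/264 mH) = 0.0914.
%OS = 100 e^{−πζ/√(1−ζ²)} with ζ = 0.0914 gives 74.9%.

%OS ≈ 74.9%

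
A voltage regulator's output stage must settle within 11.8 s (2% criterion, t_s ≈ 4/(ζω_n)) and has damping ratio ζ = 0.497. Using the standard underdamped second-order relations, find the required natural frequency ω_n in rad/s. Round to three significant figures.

Rearranging t_s ≈ 4/(ζω_n) gives ω_n = 4/(ζ·t_s) = 4/(0.497 × 11.8) = 0.682 rad/s.

ω_n ≈ 0.682 rad/s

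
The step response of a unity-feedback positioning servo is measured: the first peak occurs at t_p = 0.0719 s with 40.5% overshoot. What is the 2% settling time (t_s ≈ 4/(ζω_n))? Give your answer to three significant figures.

t_s ≈ 0.318 s

ζ from %OS: ζ = |ln 0.405|/√(π²+ln²0.405) = 0.276.
From t_p = π/ω_d, ω_d = π/0.0719 = 43.7 rad/s, so ω_n = ω_d/√(1−ζ²) = 45.5 rad/s.
t_s ≈ 4/(ζω_n) = 4/(0.276·45.5) = 0.318 s.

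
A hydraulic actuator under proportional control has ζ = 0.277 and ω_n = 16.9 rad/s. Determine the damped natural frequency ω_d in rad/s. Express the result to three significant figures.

ω_d = ω_n√(1−ζ²) = 16.9·√0.923 = 16.2 rad/s.

ω_d ≈ 16.2 rad/s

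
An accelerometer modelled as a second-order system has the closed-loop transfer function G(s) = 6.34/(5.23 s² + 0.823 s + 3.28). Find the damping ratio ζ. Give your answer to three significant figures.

Dividing through by 5.23: denominator becomes s² + 0.1574 s + 0.6272.
So ω_n = √0.6272 = 0.792 rad/s and ζ = 0.1574/(2·0.792) = 0.0994.

ζ ≈ 0.0994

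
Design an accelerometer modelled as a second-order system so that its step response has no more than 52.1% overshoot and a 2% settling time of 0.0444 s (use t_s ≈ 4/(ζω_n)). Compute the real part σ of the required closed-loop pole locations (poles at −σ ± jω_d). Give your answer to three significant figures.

σ ≈ 90.1

The settling-time spec alone fixes σ = ζω_n = 4/t_s = 4/0.0444 = 90.1.
(Overshoot then fixes ζ = 0.203 and hence ω_d = σ·√(1−ζ²)/ζ = 434 rad/s.)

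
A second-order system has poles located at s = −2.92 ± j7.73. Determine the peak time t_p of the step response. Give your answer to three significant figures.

t_p = π/ω_d with ω_d = 7.73 (the imaginary part), so t_p = 0.406 s.

t_p ≈ 0.406 s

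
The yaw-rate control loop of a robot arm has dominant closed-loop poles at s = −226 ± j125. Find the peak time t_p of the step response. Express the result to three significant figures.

t_p = π/ω_d with ω_d = 125 (the imaginary part), so t_p = 0.0251 s.

t_p ≈ 0.0251 s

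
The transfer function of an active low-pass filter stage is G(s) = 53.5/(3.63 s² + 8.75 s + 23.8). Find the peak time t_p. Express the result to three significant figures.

Dividing through by 3.63: denominator becomes s² + 2.410 s + 6.556.
So ω_n = √6.556 = 2.56 rad/s and ζ = 2.410/(2·2.56) = 0.471.
The damped frequency ω_d = ω_n√(1−ζ²) = 2.26 rad/s. t_p = π/ω_d = 1.39 s.

t_p ≈ 1.39 s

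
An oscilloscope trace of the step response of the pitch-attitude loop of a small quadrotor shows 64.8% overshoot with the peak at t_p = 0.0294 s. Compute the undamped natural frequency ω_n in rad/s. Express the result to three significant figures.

ω_n ≈ 108 rad/s

From the overshoot, ζ = −ln(OS)/√(π²+ln²(OS)) = 0.137.
From t_p = π/ω_d, ω_d = π/0.0294 = 107 rad/s, so ω_n = ω_d/√(1−ζ²) = 108 rad/s.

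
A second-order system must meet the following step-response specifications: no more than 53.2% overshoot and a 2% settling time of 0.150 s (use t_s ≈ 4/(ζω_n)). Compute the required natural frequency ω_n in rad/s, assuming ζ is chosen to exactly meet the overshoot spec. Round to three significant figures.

From %OS = 100·exp(−πζ/√(1−ζ²)), invert to get ζ = −ln(OS)/√(π² + ln²(OS)) with OS = 0.532.
−ln 0.532 = 0.6311, so ζ = 0.6311/√(π² + 0.3983) = 0.197.
From t_s ≈ 4/(ζω_n): ω_n = 4/(ζ·t_s) = 4/(0.197·0.150) = 135 rad/s.

ω_n ≈ 135 rad/s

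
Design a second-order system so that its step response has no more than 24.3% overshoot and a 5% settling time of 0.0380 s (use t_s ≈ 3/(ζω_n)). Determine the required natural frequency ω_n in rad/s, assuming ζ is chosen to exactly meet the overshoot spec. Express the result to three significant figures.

Inverting the overshoot relation: ζ = |ln 0.243|/√(π² + ln²0.243) = 0.411.
From t_s ≈ 3/(ζω_n): ω_n = 3/(ζ·t_s) = 3/(0.411·0.0380) = 192 rad/s.

ω_n ≈ 192 rad/s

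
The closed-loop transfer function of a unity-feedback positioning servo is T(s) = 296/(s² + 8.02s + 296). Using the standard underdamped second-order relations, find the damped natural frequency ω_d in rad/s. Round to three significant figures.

Comparing the denominator to s² + 2ζω_n s + ω_n²: ω_n = √296 = 17.2 rad/s, and 2ζω_n = 8.02 so ζ = 8.02/(2·17.2) = 0.233.
ω_d = ω_n√(1−ζ²) = 16.7 rad/s.

ω_d ≈ 16.7 rad/s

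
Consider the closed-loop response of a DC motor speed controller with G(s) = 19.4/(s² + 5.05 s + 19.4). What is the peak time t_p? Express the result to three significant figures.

ω_n = √19.4 = 4.40 rad/s; ζ = 5.05/(2·4.40) = 0.573.
The damped frequency ω_d = ω_n√(1−ζ²) = 3.61 rad/s. Then t_p = π/ω_d = 0.871 s.

t_p ≈ 0.871 s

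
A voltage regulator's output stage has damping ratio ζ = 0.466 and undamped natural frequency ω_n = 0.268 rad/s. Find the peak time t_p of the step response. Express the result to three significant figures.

t_p ≈ 13.2 s

The damped frequency is ω_d = ω_n√(1−ζ²) = 0.268·√(1−0.217) = 0.237 rad/s.
Peak time t_p = π/ω_d = π/0.237 = 13.2 s.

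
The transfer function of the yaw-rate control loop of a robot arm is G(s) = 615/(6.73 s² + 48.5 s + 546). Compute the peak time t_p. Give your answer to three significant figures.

Dividing through by 6.73: denominator becomes s² + 7.207 s + 81.13.
So ω_n = √81.13 = 9.01 rad/s and ζ = 7.207/(2·9.01) = 0.400.
ω_d = 9.01·√(1 − 0.400²) = 8.26 rad/s. t_p = π/ω_d = 0.381 s.

t_p ≈ 0.381 s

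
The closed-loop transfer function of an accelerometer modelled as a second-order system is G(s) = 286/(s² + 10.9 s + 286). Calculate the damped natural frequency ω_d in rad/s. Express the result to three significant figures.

Matching coefficients with s² + 2ζω_n s + ω_n² gives ω_n² = 286 ⇒ ω_n = 16.9 rad/s, and ζ = 10.9/(2ω_n) = 0.322.
ω_d = 16.9·√(1 − 0.322²) = 16.0 rad/s.

ω_d ≈ 16.0 rad/s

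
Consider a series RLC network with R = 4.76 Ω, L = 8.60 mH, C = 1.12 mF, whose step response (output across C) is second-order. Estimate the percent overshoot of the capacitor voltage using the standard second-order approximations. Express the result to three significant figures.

%OS ≈ 0.515%

For a series RLC circuit (capacitor voltage as output), ω_n = 1/√(LC) = 1/√(8.60 mH · 1.12 mF) = 322 rad/s.
ζ = (R/2)·√(C/L) = (4.76/2)·√(1.12 mF/8.60 mH) = 0.859.
%OS = 100 e^{−πζ/√(1−ζ²)} with ζ = 0.859 gives 0.515%.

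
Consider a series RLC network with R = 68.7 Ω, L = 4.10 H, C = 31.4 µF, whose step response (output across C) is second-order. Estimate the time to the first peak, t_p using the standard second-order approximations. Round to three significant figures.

For a series RLC circuit (capacitor voltage as output), ω_n = 1/√(LC) = 1/√(4.10 H · 31.4 µF) = 88.1 rad/s.
ζ = (R/2)·√(C/L) = (68.7/2)·√(31.4 µF/4.10 H) = 0.0951.
ω_d = ω_n√(1−ζ²) = 87.7 rad/s. t_p = π/ω_d = 0.0358 s.

t_p ≈ 0.0358 s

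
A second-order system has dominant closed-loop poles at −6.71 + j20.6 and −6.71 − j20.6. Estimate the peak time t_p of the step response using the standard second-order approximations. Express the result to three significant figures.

t_p = π/ω_d with ω_d = 20.6 (the imaginary part), so t_p = 0.153 s.

t_p ≈ 0.153 s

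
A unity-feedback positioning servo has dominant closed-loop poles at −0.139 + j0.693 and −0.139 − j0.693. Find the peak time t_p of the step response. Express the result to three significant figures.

t_p = π/ω_d with ω_d = 0.693 (the imaginary part), so t_p = 4.53 s.

t_p ≈ 4.53 s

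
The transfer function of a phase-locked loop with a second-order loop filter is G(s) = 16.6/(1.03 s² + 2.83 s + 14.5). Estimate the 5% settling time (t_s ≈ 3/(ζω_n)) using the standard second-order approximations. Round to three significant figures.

t_s ≈ 2.18 s

Dividing through by 1.03: denominator becomes s² + 2.748 s + 14.08.
So ω_n = √14.08 = 3.75 rad/s and ζ = 2.748/(2·3.75) = 0.366.
t_s ≈ 3/(ζω_n) = 2.18 s.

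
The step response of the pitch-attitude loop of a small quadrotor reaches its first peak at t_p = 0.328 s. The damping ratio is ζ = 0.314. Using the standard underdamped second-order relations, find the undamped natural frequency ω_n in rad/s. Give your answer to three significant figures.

ω_n ≈ 10.1 rad/s

Peak time t_p = π/ω_d, so ω_d = π/t_p = π/0.328 = 9.58 rad/s.
ω_n = ω_d/√(1−ζ²) = 9.58/√0.901 = 10.1 rad/s.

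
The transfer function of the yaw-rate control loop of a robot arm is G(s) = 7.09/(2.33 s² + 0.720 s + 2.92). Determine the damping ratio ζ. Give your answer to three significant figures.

Dividing through by 2.33: denominator becomes s² + 0.3090 s + 1.253.
So ω_n = √1.253 = 1.12 rad/s and ζ = 0.3090/(2·1.12) = 0.138.

ζ ≈ 0.138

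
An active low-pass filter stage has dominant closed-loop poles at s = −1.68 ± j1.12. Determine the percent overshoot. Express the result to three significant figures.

%OS ≈ 0.898%

The poles are at −σ ± jω_d with σ = 1.68 and ω_d = 1.12, so ω_n = √(σ²+ω_d²) = 2.02 rad/s and ζ = σ/ω_n = 0.832.
%OS = 100 e^{−πζ/√(1−ζ²)} with ζ = 0.832 gives 0.898%.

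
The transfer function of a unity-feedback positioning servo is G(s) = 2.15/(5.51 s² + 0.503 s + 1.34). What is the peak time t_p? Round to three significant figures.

Dividing through by 5.51: denominator becomes s² + 0.09129 s + 0.2432.
So ω_n = √0.2432 = 0.493 rad/s and ζ = 0.09129/(2·0.493) = 0.0926.
ω_d = 0.493·√(1 − 0.0926²) = 0.491 rad/s. t_p = π/ω_d = 6.40 s.

t_p ≈ 6.40 s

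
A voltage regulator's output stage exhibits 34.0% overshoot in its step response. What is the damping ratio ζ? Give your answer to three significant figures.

ζ ≈ 0.325

ζ = −ln(OS)/√(π² + (ln OS)²). With OS = 0.340, ln OS = −1.079 and ζ = 1.079/3.322 = 0.325.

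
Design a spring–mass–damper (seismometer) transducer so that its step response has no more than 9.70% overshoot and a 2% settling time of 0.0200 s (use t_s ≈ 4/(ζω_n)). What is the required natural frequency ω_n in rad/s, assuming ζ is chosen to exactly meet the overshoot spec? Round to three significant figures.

Inverting the overshoot relation: ζ = |ln 0.0970|/√(π² + ln²0.0970) = 0.596.
Then ω_n = 4/(ζ t_s) = 4/(0.596 × 0.0200) = 335 rad/s.

ω_n ≈ 335 rad/s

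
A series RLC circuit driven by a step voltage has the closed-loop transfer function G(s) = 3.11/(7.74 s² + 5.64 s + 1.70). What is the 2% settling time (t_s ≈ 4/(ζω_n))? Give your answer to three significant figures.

t_s ≈ 11.0 s

Dividing through by 7.74: denominator becomes s² + 0.7287 s + 0.2196.
So ω_n = √0.2196 = 0.469 rad/s and ζ = 0.7287/(2·0.469) = 0.777.
t_s ≈ 4/(ζω_n) = 11.0 s.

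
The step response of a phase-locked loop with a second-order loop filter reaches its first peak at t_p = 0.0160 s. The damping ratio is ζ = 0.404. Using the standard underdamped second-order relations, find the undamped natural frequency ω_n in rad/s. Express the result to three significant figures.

ω_n ≈ 215 rad/s

Peak time t_p = π/ω_d, so ω_d = π/t_p = π/0.0160 = 196 rad/s.
ω_n = ω_d/√(1−ζ²) = 196/√0.837 = 215 rad/s.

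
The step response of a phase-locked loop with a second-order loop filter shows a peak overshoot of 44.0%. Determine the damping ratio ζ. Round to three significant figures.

ζ ≈ 0.253

From %OS = 100·exp(−πζ/√(1−ζ²)), invert to get ζ = −ln(OS)/√(π² + ln²(OS)) with OS = 0.440.
−ln 0.440 = 0.8210, so ζ = 0.8210/√(π² + 0.6740) = 0.253.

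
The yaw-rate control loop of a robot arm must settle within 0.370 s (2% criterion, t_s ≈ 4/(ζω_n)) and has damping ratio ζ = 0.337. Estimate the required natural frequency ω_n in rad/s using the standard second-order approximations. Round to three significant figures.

ω_n ≈ 32.1 rad/s

Rearranging t_s ≈ 4/(ζω_n) gives ω_n = 4/(ζ·t_s) = 4/(0.337 × 0.370) = 32.1 rad/s.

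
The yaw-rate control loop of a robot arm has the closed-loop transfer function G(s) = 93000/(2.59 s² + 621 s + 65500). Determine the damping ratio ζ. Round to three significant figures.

ζ ≈ 0.754

Dividing through by 2.59: denominator becomes s² + 239.8 s + 25290.
So ω_n = √25290 = 159 rad/s and ζ = 239.8/(2·159) = 0.754.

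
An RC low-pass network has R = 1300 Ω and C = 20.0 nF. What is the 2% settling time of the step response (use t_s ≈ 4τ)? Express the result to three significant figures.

t_s ≈ 0.000104 s

τ = RC = 1300 × 20.0 nF = 0.0000260 s.
t_s ≈ 4τ = 0.000104 s.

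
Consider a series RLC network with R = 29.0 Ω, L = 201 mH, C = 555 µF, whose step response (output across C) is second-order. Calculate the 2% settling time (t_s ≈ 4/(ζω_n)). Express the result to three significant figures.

For a series RLC circuit (capacitor voltage as output), ω_n = 1/√(LC) = 1/√(201 mH · 555 µF) = 94.7 rad/s.
ζ = (R/2)·√(C/L) = (29.0/2)·√(555 µF/201 mH) = 0.762.
t_s ≈ 4/(ζω_n) = 0.0554 s.

t_s ≈ 0.0554 s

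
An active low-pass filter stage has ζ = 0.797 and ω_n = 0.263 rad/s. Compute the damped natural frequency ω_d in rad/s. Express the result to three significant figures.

ω_d ≈ 0.159 rad/s

ω_d = ω_n√(1−ζ²) = 0.263·√0.365 = 0.159 rad/s.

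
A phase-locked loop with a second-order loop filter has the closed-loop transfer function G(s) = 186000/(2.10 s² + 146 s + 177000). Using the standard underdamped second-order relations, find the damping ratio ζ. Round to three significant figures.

ζ ≈ 0.120

Dividing through by 2.10: denominator becomes s² + 69.52 s + 84290.
So ω_n = √84290 = 290 rad/s and ζ = 69.52/(2·290) = 0.120.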